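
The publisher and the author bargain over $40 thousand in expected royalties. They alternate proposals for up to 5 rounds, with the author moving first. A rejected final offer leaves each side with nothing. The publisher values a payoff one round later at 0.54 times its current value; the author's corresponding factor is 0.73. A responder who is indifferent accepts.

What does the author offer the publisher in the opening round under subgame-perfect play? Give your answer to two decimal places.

8.13

By backward induction:
Round 5 (the author proposes): rejection yields 0 for the publisher; the author offers 0 and keeps 40.
Round 4 (the publisher proposes): the author can get 40 next round, worth 0.73 × 40 = 29.2 now. The publisher offers 29.2 and keeps 40 − 29.2 = 10.8.
Round 3 (the author proposes): the publisher can get 10.8 next round, worth 0.54 × 10.8 = 5.832 now. The author offers 5.832 and keeps 40 − 5.832 = 34.168.
Round 2 (the publisher proposes): the author can get 34.168 next round, worth 0.73 × 34.168 = 24.94264 now, so the publisher offers 24.94264, keeping 15.05736.
Round 1 (the author proposes): the publisher can get 15.05736 next round, worth 0.54 × 15.05736 = 8.1309744 now; the author offers that and keeps 31.8690256.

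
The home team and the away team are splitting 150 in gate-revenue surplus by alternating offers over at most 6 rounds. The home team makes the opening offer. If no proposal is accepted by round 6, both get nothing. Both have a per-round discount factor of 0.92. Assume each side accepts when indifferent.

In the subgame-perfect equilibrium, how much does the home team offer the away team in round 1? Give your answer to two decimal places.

Round 6 (the away team proposes): rejection yields 0 for the home team; the away team offers 0 and keeps 150.
Round 5 (the home team proposes): the away team can get 150 next round, worth 0.92 × 150 = 138 now. The home team offers 138 and keeps 150 − 138 = 12.
Round 4 (the away team proposes): the home team can get 12 next round, worth 0.92 × 12 = 11.04 now; the away team offers that and keeps 138.96.
Round 3 (the home team proposes): the away team can get 138.96 next round, worth 0.92 × 138.96 = 127.8432 now. The home team offers 127.8432 and keeps 150 − 127.8432 = 22.1568.
Round 2 (the away team proposes): the home team can get 22.1568 next round, worth 0.92 × 22.1568 = 20.384256 now; the away team offers that and keeps 129.615744.
Round 1 (the home team proposes): the away team can get 129.615744 next round, worth 0.92 × 129.615744 = 119.24648448 now, so the home team offers 119.24648448, keeping 30.75351552.

119.25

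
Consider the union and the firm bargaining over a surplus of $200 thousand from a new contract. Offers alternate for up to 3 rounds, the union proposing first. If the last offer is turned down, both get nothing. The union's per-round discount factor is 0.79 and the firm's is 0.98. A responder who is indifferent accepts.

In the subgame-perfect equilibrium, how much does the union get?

158.84

Round 3 (the union proposes): the firm will accept anything ≥ 0, so the union offers 0 and keeps 200.
Round 2 (the firm proposes): the union can get 200 next round, worth 0.79 × 200 = 158 now, so the firm offers 158, keeping 42.
Round 1 (the union proposes): the firm can get 42 next round, worth 0.98 × 42 = 41.16 now. The union offers 41.16 and keeps 200 − 41.16 = 158.84.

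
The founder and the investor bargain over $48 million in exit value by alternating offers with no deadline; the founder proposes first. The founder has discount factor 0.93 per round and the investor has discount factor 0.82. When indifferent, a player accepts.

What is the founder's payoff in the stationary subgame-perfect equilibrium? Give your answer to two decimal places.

Let x be the founder's share when the founder proposes and y be the investor's share when the investor proposes.
The investor accepts iff offered ≥ 0.82·y, so x = 48 − 0.82y. Symmetrically y = 48 − 0.93x.
Substituting: x = 48 − 0.82(48 − 0.93x), giving x(1 − 0.93·0.82) = 48(1 − 0.82).
So x = 48 × 0.18 / 0.2374 ≈ 36.3943, and the investor receives 48 − x ≈ 11.6057.

36.39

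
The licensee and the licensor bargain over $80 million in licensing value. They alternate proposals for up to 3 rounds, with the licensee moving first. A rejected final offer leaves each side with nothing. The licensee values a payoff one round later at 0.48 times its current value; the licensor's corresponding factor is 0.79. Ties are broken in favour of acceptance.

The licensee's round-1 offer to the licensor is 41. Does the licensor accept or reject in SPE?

Round 3 (the licensee proposes): rejection yields 0 for the licensor; the licensee offers 0 and keeps 80.
Round 2 (the licensor proposes): the licensee can get 80 next round, worth 0.48 × 80 = 38.4 now. The licensor offers 38.4 and keeps 80 − 38.4 = 41.6.
So by rejecting in round 1, the licensor gets 41.6 next round, worth 0.79 × 41.6 = 32.864 now.
Offer 41 ≥ 32.864, so the licensor accepts.

Accept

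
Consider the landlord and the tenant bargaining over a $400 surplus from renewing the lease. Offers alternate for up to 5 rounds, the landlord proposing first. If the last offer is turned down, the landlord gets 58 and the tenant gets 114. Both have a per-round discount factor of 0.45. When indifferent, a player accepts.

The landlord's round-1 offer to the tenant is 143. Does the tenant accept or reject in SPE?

Accept

Round 5 (the landlord proposes): the tenant gets 114 if talks fail, so the landlord offers 114 and keeps 286.
Round 4 (the tenant proposes): the landlord can get 286 next round, worth 0.45 × 286 = 128.7 now; the tenant offers that and keeps 271.3.
Round 3 (the landlord proposes): the tenant can get 271.3 next round, worth 0.45 × 271.3 = 122.085 now. The landlord offers 122.085 and keeps 400 − 122.085 = 277.915.
Round 2 (the tenant proposes): the landlord can get 277.915 next round, worth 0.45 × 277.915 = 125.06175 now; the tenant offers that and keeps 274.93825.
So by rejecting in round 1, the tenant gets 274.93825 next round, worth 0.45 × 274.93825 = 123.7222125 now.
Offer 143 ≥ 123.7222125, so the tenant accepts.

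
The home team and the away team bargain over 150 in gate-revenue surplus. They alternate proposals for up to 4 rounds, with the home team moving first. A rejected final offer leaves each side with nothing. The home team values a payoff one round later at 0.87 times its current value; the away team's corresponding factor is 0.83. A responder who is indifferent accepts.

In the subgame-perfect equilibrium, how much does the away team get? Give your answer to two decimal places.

Solve by backward induction from round 4.
Round 4 (the away team proposes): the home team will accept anything ≥ 0, so the away team offers 0 and keeps 150.
Round 3 (the home team proposes): the away team can get 150 next round, worth 0.83 × 150 = 124.5 now; the home team offers that and keeps 25.5.
Round 2 (the away team proposes): the home team can get 25.5 next round, worth 0.87 × 25.5 = 22.185 now, so the away team offers 22.185, keeping 127.815.
Round 1 (the home team proposes): the away team can get 127.815 next round, worth 0.83 × 127.815 = 106.08645 now. The home team offers 106.08645 and keeps 150 − 106.08645 = 43.91355.

106.09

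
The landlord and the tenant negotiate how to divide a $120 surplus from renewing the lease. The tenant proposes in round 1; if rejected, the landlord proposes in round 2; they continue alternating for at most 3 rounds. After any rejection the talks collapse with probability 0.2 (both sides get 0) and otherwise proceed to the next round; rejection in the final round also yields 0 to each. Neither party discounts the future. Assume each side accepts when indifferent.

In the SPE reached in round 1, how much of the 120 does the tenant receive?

100.8

Round 3 (the tenant proposes): rejection yields 0 for the landlord; the tenant offers 0 and keeps 120.
Round 2 (the landlord proposes): rejecting gives the tenant an expected 0.8 × 120 = 96. The landlord offers 96 and keeps 120 − 96 = 24.
Round 1 (the tenant proposes): rejecting gives the landlord an expected 0.8 × 24 = 19.2, so the tenant offers 19.2, keeping 100.8.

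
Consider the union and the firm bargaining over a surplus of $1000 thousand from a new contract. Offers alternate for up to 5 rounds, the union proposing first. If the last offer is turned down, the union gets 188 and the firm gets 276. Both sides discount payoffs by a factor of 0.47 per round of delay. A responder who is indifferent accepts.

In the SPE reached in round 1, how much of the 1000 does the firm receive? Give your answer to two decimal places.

317.59

Round 5 (the union proposes): the firm gets 276 if talks fail, so the union offers 276 and keeps 724.
Round 4 (the firm proposes): the union can get 724 next round, worth 0.47 × 724 = 340.28 now. The firm offers 340.28 and keeps 1000 − 340.28 = 659.72.
Round 3 (the union proposes): the firm can get 659.72 next round, worth 0.47 × 659.72 = 310.0684 now, so the union offers 310.0684, keeping 689.9316.
Round 2 (the firm proposes): the union can get 689.9316 next round, worth 0.47 × 689.9316 = 324.267852 now; the firm offers that and keeps 675.732148.
Round 1 (the union proposes): the firm can get 675.732148 next round, worth 0.47 × 675.732148 = 317.59410956 now; the union offers that and keeps 682.40589044.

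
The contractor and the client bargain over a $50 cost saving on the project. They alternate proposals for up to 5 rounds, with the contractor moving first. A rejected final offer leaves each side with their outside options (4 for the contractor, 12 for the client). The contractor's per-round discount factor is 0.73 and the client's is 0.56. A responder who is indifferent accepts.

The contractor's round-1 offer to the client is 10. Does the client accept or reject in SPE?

Reject

Round 5 (the contractor proposes): the client gets 12 if talks fail, so the contractor offers 12 and keeps 38.
Round 4 (the client proposes): the contractor can get 38 next round, worth 0.73 × 38 = 27.74 now; the client offers that and keeps 22.26.
Round 3 (the contractor proposes): the client can get 22.26 next round, worth 0.56 × 22.26 = 12.4656 now; the contractor offers that and keeps 37.5344.
Round 2 (the client proposes): the contractor can get 37.5344 next round, worth 0.73 × 37.5344 = 27.400112 now, so the client offers 27.400112, keeping 22.599888.
So by rejecting in round 1, the client gets 22.599888 next round, worth 0.56 × 22.599888 = 12.65593728 now.
Offer 10 < 12.65593728, so the client rejects.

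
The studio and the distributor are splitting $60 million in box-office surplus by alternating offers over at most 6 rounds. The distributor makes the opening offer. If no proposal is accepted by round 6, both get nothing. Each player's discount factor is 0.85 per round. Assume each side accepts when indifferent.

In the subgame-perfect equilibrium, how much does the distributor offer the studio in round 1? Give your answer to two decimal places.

39.80

Round 6 (the studio proposes): the distributor will accept anything ≥ 0, so the studio offers 0 and keeps 60.
Round 5 (the distributor proposes): the studio can get 60 next round, worth 0.85 × 60 = 51 now, so the distributor offers 51, keeping 9.
Round 4 (the studio proposes): the distributor can get 9 next round, worth 0.85 × 9 = 7.65 now; the studio offers that and keeps 52.35.
Round 3 (the distributor proposes): the studio can get 52.35 next round, worth 0.85 × 52.35 = 44.4975 now. The distributor offers 44.4975 and keeps 60 − 44.4975 = 15.5025.
Round 2 (the studio proposes): the distributor can get 15.5025 next round, worth 0.85 × 15.5025 = 13.177125 now. The studio offers 13.177125 and keeps 60 − 13.177125 = 46.822875.
Round 1 (the distributor proposes): the studio can get 46.822875 next round, worth 0.85 × 46.822875 = 39.79944375 now; the distributor offers that and keeps 20.20055625.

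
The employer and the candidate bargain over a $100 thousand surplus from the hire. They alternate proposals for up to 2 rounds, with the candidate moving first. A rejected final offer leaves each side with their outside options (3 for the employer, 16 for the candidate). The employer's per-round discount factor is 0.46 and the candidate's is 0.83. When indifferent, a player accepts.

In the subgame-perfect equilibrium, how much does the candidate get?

Round 2 (the employer proposes): the candidate gets 16 if talks fail, so the employer offers 16 and keeps 84.
Round 1 (the candidate proposes): the employer can get 84 next round, worth 0.46 × 84 = 38.64 now, so the candidate offers 38.64, keeping 61.36.

61.36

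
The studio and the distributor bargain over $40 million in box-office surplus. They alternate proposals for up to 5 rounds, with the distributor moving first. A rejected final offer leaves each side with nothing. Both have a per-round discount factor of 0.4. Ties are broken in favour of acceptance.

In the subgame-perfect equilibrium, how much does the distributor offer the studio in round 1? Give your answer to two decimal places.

11.14

Round 5 (the distributor proposes): rejection yields 0 for the studio; the distributor offers 0 and keeps 40.
Round 4 (the studio proposes): the distributor can get 40 next round, worth 0.4 × 40 = 16 now. The studio offers 16 and keeps 40 − 16 = 24.
Round 3 (the distributor proposes): the studio can get 24 next round, worth 0.4 × 24 = 9.6 now. The distributor offers 9.6 and keeps 40 − 9.6 = 30.4.
Round 2 (the studio proposes): the distributor can get 30.4 next round, worth 0.4 × 30.4 = 12.16 now, so the studio offers 12.16, keeping 27.84.
Round 1 (the distributor proposes): the studio can get 27.84 next round, worth 0.4 × 27.84 = 11.136 now. The distributor offers 11.136 and keeps 40 − 11.136 = 28.864.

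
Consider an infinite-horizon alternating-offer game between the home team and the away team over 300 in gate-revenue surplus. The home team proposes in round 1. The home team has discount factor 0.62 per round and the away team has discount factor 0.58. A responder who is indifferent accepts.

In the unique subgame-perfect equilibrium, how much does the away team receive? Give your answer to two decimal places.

103.25

In a stationary SPE each proposer offers the other exactly their discounted continuation value.
If the home team keeps x when proposing and the away team keeps y when proposing, then x = 300 − 0.58y and y = 300 − 0.62x.
Solving: x = 300(1 − 0.58) / (1 − 0.62·0.58) = 126 / 0.6404 ≈ 196.7520.
The away team gets 300 − 196.7520 ≈ 103.2480.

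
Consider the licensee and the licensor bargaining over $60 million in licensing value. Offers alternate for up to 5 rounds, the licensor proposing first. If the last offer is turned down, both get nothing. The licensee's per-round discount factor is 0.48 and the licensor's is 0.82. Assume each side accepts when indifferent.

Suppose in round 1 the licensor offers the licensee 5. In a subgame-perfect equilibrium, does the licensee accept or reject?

Work out the licensee's continuation value if the offer is rejected.
Round 5 (the licensor proposes): rejection yields 0 for the licensee; the licensor offers 0 and keeps 60.
Round 4 (the licensee proposes): the licensor can get 60 next round, worth 0.82 × 60 = 49.2 now, so the licensee offers 49.2, keeping 10.8.
Round 3 (the licensor proposes): the licensee can get 10.8 next round, worth 0.48 × 10.8 = 5.184 now. The licensor offers 5.184 and keeps 60 − 5.184 = 54.816.
Round 2 (the licensee proposes): the licensor can get 54.816 next round, worth 0.82 × 54.816 = 44.94912 now. The licensee offers 44.94912 and keeps 60 − 44.94912 = 15.05088.
So by rejecting in round 1, the licensee gets 15.05088 next round, worth 0.48 × 15.05088 = 7.2244224 now.
Offer 5 < 7.2244224, so the licensee rejects.

Reject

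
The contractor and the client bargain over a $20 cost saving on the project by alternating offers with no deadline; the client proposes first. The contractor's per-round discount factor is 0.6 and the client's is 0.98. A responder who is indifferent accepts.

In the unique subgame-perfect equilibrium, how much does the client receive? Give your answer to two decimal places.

When the client proposes, the contractor accepts any offer worth at least 0.6 times what the contractor would get by proposing next round; and vice versa.
This gives x = 20 − 0.6y and y = 20 − 0.98x, where x and y are each side's share when it proposes.
Hence (1 − 0.6·0.98)x = 20(1 − 0.6), i.e. 0.412·x = 8.
x ≈ 19.4175; the contractor's share is 20 − x ≈ 0.5825.

19.42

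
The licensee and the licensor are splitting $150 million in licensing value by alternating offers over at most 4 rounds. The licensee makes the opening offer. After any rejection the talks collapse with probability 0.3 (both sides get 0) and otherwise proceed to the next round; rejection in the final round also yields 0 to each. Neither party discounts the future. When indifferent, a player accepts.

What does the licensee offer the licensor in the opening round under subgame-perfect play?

Round 4 (the licensor proposes): rejection yields 0 for the licensee; the licensor offers 0 and keeps 150.
Round 3 (the licensee proposes): rejecting gives the licensor an expected 0.7 × 150 = 105. The licensee offers 105 and keeps 150 − 105 = 45.
Round 2 (the licensor proposes): rejecting gives the licensee an expected 0.7 × 45 = 31.5; the licensor offers that and keeps 118.5.
Round 1 (the licensee proposes): rejecting gives the licensor an expected 0.7 × 118.5 = 82.95, so the licensee offers 82.95, keeping 67.05.

82.95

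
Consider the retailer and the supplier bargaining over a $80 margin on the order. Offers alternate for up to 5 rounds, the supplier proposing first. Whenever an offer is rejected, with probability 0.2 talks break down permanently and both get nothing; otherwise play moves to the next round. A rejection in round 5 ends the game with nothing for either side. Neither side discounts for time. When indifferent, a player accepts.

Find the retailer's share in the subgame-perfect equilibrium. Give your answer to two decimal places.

By backward induction:
Round 5 (the supplier proposes): rejection yields 0 for the retailer; the supplier offers 0 and keeps 80.
Round 4 (the retailer proposes): rejecting gives the supplier an expected 0.8 × 80 = 64. The retailer offers 64 and keeps 80 − 64 = 16.
Round 3 (the supplier proposes): rejecting gives the retailer an expected 0.8 × 16 = 12.8; the supplier offers that and keeps 67.2.
Round 2 (the retailer proposes): rejecting gives the supplier an expected 0.8 × 67.2 = 53.76; the retailer offers that and keeps 26.24.
Round 1 (the supplier proposes): rejecting gives the retailer an expected 0.8 × 26.24 = 20.992. The supplier offers 20.992 and keeps 80 − 20.992 = 59.008.

20.99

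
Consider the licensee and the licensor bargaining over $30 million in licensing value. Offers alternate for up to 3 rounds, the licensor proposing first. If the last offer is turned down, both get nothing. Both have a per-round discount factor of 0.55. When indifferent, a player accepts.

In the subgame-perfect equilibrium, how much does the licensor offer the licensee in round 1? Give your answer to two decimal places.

Round 3 (the licensor proposes): rejection yields 0 for the licensee; the licensor offers 0 and keeps 30.
Round 2 (the licensee proposes): the licensor can get 30 next round, worth 0.55 × 30 = 16.5 now; the licensee offers that and keeps 13.5.
Round 1 (the licensor proposes): the licensee can get 13.5 next round, worth 0.55 × 13.5 = 7.425 now, so the licensor offers 7.425, keeping 22.575.

7.43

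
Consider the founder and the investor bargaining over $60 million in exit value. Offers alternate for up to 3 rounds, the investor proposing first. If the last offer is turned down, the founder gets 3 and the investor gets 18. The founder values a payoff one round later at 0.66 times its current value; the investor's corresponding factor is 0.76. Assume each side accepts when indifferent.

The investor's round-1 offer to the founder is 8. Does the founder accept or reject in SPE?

Reject

Work out the founder's continuation value if the offer is rejected.
Round 3 (the investor proposes): the founder gets 3 if talks fail, so the investor offers 3 and keeps 57.
Round 2 (the founder proposes): the investor can get 57 next round, worth 0.76 × 57 = 43.32 now; the founder offers that and keeps 16.68.
So by rejecting in round 1, the founder gets 16.68 next round, worth 0.66 × 16.68 = 11.0088 now.
Offer 8 < 11.0088, so the founder rejects.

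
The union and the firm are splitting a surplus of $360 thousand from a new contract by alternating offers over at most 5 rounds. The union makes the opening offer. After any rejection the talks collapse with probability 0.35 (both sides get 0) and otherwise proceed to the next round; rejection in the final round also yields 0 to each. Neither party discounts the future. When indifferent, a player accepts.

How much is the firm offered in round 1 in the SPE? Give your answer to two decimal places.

116.50

Round 5 (the union proposes): the firm will accept anything ≥ 0, so the union offers 0 and keeps 360.
Round 4 (the firm proposes): rejecting gives the union an expected 0.65 × 360 = 234, so the firm offers 234, keeping 126.
Round 3 (the union proposes): rejecting gives the firm an expected 0.65 × 126 = 81.9, so the union offers 81.9, keeping 278.1.
Round 2 (the firm proposes): rejecting gives the union an expected 0.65 × 278.1 = 180.765. The firm offers 180.765 and keeps 360 − 180.765 = 179.235.
Round 1 (the union proposes): rejecting gives the firm an expected 0.65 × 179.235 = 116.50275; the union offers that and keeps 243.49725.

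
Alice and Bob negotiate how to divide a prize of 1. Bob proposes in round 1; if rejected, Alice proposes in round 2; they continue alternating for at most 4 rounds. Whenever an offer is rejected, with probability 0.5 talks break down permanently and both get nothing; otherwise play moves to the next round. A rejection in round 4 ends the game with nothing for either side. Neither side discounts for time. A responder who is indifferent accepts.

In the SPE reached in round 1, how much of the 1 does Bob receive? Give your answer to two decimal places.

Round 4 (Alice proposes): rejection yields 0 for Bob; Alice offers 0 and keeps 1.
Round 3 (Bob proposes): rejecting gives Alice an expected 0.5 × 1 = 0.5; Bob offers that and keeps 0.5.
Round 2 (Alice proposes): rejecting gives Bob an expected 0.5 × 0.5 = 0.25, so Alice offers 0.25, keeping 0.75.
Round 1 (Bob proposes): rejecting gives Alice an expected 0.5 × 0.75 = 0.375; Bob offers that and keeps 0.625.

0.63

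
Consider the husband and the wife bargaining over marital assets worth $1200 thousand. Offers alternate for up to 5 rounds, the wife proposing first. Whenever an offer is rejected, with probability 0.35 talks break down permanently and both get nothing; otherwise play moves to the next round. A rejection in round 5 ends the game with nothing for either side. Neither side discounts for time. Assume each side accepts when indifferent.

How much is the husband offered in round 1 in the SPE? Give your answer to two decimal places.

By backward induction:
Round 5 (the wife proposes): rejection yields 0 for the husband; the wife offers 0 and keeps 1200.
Round 4 (the husband proposes): rejecting gives the wife an expected 0.65 × 1200 = 780, so the husband offers 780, keeping 420.
Round 3 (the wife proposes): rejecting gives the husband an expected 0.65 × 420 = 273; the wife offers that and keeps 927.
Round 2 (the husband proposes): rejecting gives the wife an expected 0.65 × 927 = 602.55. The husband offers 602.55 and keeps 1200 − 602.55 = 597.45.
Round 1 (the wife proposes): rejecting gives the husband an expected 0.65 × 597.45 = 388.3425, so the wife offers 388.3425, keeping 811.6575.

388.34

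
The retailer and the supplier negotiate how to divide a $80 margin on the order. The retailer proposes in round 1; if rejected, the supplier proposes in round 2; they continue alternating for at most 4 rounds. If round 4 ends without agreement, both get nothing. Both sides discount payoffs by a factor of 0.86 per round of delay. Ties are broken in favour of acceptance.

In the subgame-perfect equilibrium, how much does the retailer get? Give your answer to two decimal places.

Round 4 (the supplier proposes): the retailer will accept anything ≥ 0, so the supplier offers 0 and keeps 80.
Round 3 (the retailer proposes): the supplier can get 80 next round, worth 0.86 × 80 = 68.8 now; the retailer offers that and keeps 11.2.
Round 2 (the supplier proposes): the retailer can get 11.2 next round, worth 0.86 × 11.2 = 9.632 now. The supplier offers 9.632 and keeps 80 − 9.632 = 70.368.
Round 1 (the retailer proposes): the supplier can get 70.368 next round, worth 0.86 × 70.368 = 60.51648 now. The retailer offers 60.51648 and keeps 80 − 60.51648 = 19.48352.

19.48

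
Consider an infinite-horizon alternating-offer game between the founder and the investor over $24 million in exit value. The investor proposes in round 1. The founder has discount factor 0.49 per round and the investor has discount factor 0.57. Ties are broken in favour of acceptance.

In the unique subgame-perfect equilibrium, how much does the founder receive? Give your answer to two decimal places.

7.02

Let x be the investor's share when the investor proposes and y be the founder's share when the founder proposes.
The founder accepts iff offered ≥ 0.49·y, so x = 24 − 0.49y. Symmetrically y = 24 − 0.57x.
Substituting: x = 24 − 0.49(24 − 0.57x), giving x(1 − 0.57·0.49) = 24(1 − 0.49).
So x = 24 × 0.51 / 0.7207 ≈ 16.9835, and the founder receives 24 − x ≈ 7.0165.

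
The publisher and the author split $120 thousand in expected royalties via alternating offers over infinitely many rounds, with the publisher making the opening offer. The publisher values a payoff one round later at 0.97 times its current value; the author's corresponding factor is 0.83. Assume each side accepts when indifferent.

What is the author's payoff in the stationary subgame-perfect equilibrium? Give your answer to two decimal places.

15.33

Let x be the publisher's share when the publisher proposes and y be the author's share when the author proposes.
The author accepts iff offered ≥ 0.83·y, so x = 120 − 0.83y. Symmetrically y = 120 − 0.97x.
Substituting: x = 120 − 0.83(120 − 0.97x), giving x(1 − 0.97·0.83) = 120(1 − 0.83).
So x = 120 × 0.17 / 0.1949 ≈ 104.6691, and the author receives 120 − x ≈ 15.3309.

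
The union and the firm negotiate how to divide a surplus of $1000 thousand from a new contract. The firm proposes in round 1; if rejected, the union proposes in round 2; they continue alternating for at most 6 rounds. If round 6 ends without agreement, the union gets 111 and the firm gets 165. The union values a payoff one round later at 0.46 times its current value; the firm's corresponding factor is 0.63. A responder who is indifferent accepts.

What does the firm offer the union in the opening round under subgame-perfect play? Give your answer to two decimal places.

251.78

Round 6 (the union proposes): the firm gets 165 if talks fail, so the union offers 165 and keeps 835.
Round 5 (the firm proposes): the union can get 835 next round, worth 0.46 × 835 = 384.1 now. The firm offers 384.1 and keeps 1000 − 384.1 = 615.9.
Round 4 (the union proposes): the firm can get 615.9 next round, worth 0.63 × 615.9 = 388.017 now; the union offers that and keeps 611.983.
Round 3 (the firm proposes): the union can get 611.983 next round, worth 0.46 × 611.983 = 281.51218 now. The firm offers 281.51218 and keeps 1000 − 281.51218 = 718.48782.
Round 2 (the union proposes): the firm can get 718.48782 next round, worth 0.63 × 718.48782 = 452.6473266 now. The union offers 452.6473266 and keeps 1000 − 452.6473266 = 547.3526734.
Round 1 (the firm proposes): the union can get 547.3526734 next round, worth 0.46 × 547.3526734 = 251.782229764 now, so the firm offers 251.782229764, keeping 748.217770236.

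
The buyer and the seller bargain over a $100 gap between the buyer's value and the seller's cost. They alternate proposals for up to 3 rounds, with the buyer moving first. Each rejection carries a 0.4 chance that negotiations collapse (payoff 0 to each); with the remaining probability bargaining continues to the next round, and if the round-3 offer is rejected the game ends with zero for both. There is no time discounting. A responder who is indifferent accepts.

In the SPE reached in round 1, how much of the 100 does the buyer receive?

76

Round 3 (the buyer proposes): the seller will accept anything ≥ 0, so the buyer offers 0 and keeps 100.
Round 2 (the seller proposes): rejecting gives the buyer an expected 0.6 × 100 = 60, so the seller offers 60, keeping 40.
Round 1 (the buyer proposes): rejecting gives the seller an expected 0.6 × 40 = 24; the buyer offers that and keeps 76.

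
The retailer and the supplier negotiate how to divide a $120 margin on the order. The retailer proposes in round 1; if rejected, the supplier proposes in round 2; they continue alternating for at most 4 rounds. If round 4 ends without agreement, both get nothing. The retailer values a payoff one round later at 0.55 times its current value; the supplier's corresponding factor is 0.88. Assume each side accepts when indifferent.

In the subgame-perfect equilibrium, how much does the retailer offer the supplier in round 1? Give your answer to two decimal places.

Round 4 (the supplier proposes): rejection yields 0 for the retailer; the supplier offers 0 and keeps 120.
Round 3 (the retailer proposes): the supplier can get 120 next round, worth 0.88 × 120 = 105.6 now. The retailer offers 105.6 and keeps 120 − 105.6 = 14.4.
Round 2 (the supplier proposes): the retailer can get 14.4 next round, worth 0.55 × 14.4 = 7.92 now; the supplier offers that and keeps 112.08.
Round 1 (the retailer proposes): the supplier can get 112.08 next round, worth 0.88 × 112.08 = 98.6304 now, so the retailer offers 98.6304, keeping 21.3696.

98.63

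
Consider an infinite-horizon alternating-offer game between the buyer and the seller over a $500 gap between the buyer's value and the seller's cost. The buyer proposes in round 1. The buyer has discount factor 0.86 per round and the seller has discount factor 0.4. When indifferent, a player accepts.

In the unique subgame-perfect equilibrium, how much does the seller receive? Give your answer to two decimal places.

42.68

When the buyer proposes, the seller accepts any offer worth at least 0.4 times what the seller would get by proposing next round; and vice versa.
This gives x = 500 − 0.4y and y = 500 − 0.86x, where x and y are each side's share when it proposes.
Hence (1 − 0.4·0.86)x = 500(1 − 0.4), i.e. 0.656·x = 300.
x ≈ 457.3171; the seller's share is 500 − x ≈ 42.6829.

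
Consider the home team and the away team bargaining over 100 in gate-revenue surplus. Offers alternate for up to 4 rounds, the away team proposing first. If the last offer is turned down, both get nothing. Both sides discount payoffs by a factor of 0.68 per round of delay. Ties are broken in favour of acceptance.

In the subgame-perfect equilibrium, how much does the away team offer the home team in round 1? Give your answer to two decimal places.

53.20

By backward induction:
Round 4 (the home team proposes): rejection yields 0 for the away team; the home team offers 0 and keeps 100.
Round 3 (the away team proposes): the home team can get 100 next round, worth 0.68 × 100 = 68 now; the away team offers that and keeps 32.
Round 2 (the home team proposes): the away team can get 32 next round, worth 0.68 × 32 = 21.76 now; the home team offers that and keeps 78.24.
Round 1 (the away team proposes): the home team can get 78.24 next round, worth 0.68 × 78.24 = 53.2032 now, so the away team offers 53.2032, keeping 46.7968.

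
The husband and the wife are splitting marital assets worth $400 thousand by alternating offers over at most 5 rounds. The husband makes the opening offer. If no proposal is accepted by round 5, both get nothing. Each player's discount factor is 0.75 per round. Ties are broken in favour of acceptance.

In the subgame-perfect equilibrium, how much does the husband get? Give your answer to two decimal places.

282.81

Round 5 (the husband proposes): rejection yields 0 for the wife; the husband offers 0 and keeps 400.
Round 4 (the wife proposes): the husband can get 400 next round, worth 0.75 × 400 = 300 now; the wife offers that and keeps 100.
Round 3 (the husband proposes): the wife can get 100 next round, worth 0.75 × 100 = 75 now. The husband offers 75 and keeps 400 − 75 = 325.
Round 2 (the wife proposes): the husband can get 325 next round, worth 0.75 × 325 = 243.75 now; the wife offers that and keeps 156.25.
Round 1 (the husband proposes): the wife can get 156.25 next round, worth 0.75 × 156.25 = 117.1875 now, so the husband offers 117.1875, keeping 282.8125.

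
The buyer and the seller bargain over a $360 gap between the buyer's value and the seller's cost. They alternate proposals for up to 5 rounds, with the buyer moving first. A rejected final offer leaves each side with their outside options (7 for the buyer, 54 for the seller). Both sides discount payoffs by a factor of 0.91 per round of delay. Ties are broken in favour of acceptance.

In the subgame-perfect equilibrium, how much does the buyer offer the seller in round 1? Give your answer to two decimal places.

90.93

Round 5 (the buyer proposes): the seller gets 54 if talks fail, so the buyer offers 54 and keeps 306.
Round 4 (the seller proposes): the buyer can get 306 next round, worth 0.91 × 306 = 278.46 now. The seller offers 278.46 and keeps 360 − 278.46 = 81.54.
Round 3 (the buyer proposes): the seller can get 81.54 next round, worth 0.91 × 81.54 = 74.2014 now, so the buyer offers 74.2014, keeping 285.7986.
Round 2 (the seller proposes): the buyer can get 285.7986 next round, worth 0.91 × 285.7986 = 260.076726 now, so the seller offers 260.076726, keeping 99.923274.
Round 1 (the buyer proposes): the seller can get 99.923274 next round, worth 0.91 × 99.923274 = 90.93017934 now. The buyer offers 90.93017934 and keeps 360 − 90.93017934 = 269.06982066.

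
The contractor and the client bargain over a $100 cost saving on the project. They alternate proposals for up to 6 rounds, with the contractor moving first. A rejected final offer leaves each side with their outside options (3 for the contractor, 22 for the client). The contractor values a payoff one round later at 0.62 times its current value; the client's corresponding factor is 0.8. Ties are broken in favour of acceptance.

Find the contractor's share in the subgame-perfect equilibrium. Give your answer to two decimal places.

Solve by backward induction from round 6.
Round 6 (the client proposes): the contractor gets 3 if talks fail, so the client offers 3 and keeps 97.
Round 5 (the contractor proposes): the client can get 97 next round, worth 0.8 × 97 = 77.6 now, so the contractor offers 77.6, keeping 22.4.
Round 4 (the client proposes): the contractor can get 22.4 next round, worth 0.62 × 22.4 = 13.888 now. The client offers 13.888 and keeps 100 − 13.888 = 86.112.
Round 3 (the contractor proposes): the client can get 86.112 next round, worth 0.8 × 86.112 = 68.8896 now, so the contractor offers 68.8896, keeping 31.1104.
Round 2 (the client proposes): the contractor can get 31.1104 next round, worth 0.62 × 31.1104 = 19.288448 now, so the client offers 19.288448, keeping 80.711552.
Round 1 (the contractor proposes): the client can get 80.711552 next round, worth 0.8 × 80.711552 = 64.5692416 now, so the contractor offers 64.5692416, keeping 35.4307584.

35.43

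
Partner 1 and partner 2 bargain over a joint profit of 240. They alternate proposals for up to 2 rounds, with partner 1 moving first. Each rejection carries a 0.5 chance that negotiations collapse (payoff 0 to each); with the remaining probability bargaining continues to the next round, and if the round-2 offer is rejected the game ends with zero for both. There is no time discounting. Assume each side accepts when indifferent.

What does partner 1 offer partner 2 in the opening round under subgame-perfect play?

120

Round 2 (partner 2 proposes): partner 1 will accept anything ≥ 0, so partner 2 offers 0 and keeps 240.
Round 1 (partner 1 proposes): rejecting gives partner 2 an expected 0.5 × 240 = 120. Partner 1 offers 120 and keeps 240 − 120 = 120.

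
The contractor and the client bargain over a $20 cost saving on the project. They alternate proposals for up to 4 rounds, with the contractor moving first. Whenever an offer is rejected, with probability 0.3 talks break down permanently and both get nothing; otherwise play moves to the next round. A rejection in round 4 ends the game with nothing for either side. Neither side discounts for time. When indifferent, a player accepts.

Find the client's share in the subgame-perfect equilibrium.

By backward induction:
Round 4 (the client proposes): rejection yields 0 for the contractor; the client offers 0 and keeps 20.
Round 3 (the contractor proposes): rejecting gives the client an expected 0.7 × 20 = 14. The contractor offers 14 and keeps 20 − 14 = 6.
Round 2 (the client proposes): rejecting gives the contractor an expected 0.7 × 6 = 4.2. The client offers 4.2 and keeps 20 − 4.2 = 15.8.
Round 1 (the contractor proposes): rejecting gives the client an expected 0.7 × 15.8 = 11.06, so the contractor offers 11.06, keeping 8.94.

11.06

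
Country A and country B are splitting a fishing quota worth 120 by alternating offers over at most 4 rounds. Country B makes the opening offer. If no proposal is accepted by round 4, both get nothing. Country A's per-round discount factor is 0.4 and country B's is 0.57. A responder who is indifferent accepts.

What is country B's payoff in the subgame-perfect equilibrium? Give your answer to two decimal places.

By backward induction:
Round 4 (country A proposes): country B will accept anything ≥ 0, so country A offers 0 and keeps 120.
Round 3 (country B proposes): country A can get 120 next round, worth 0.4 × 120 = 48 now. Country B offers 48 and keeps 120 − 48 = 72.
Round 2 (country A proposes): country B can get 72 next round, worth 0.57 × 72 = 41.04 now. Country A offers 41.04 and keeps 120 − 41.04 = 78.96.
Round 1 (country B proposes): country A can get 78.96 next round, worth 0.4 × 78.96 = 31.584 now. Country B offers 31.584 and keeps 120 − 31.584 = 88.416.

88.42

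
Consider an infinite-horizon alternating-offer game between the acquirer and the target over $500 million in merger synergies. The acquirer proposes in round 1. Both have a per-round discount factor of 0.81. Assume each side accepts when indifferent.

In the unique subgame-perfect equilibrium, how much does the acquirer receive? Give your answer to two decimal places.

When the acquirer proposes, the target accepts any offer worth at least 0.81 times what the target would get by proposing next round; and vice versa.
This gives x = 500 − 0.81y and y = 500 − 0.81x, where x and y are each side's share when it proposes.
Hence (1 − 0.81·0.81)x = 500(1 − 0.81), i.e. 0.3439·x = 95.
x ≈ 276.2431; the target's share is 500 − x ≈ 223.7569.

276.24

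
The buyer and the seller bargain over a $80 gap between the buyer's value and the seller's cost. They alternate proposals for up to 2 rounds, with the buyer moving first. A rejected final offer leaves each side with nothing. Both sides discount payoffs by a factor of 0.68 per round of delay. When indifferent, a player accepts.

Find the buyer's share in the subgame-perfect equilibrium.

25.6

By backward induction:
Round 2 (the seller proposes): the buyer will accept anything ≥ 0, so the seller offers 0 and keeps 80.
Round 1 (the buyer proposes): the seller can get 80 next round, worth 0.68 × 80 = 54.4 now, so the buyer offers 54.4, keeping 25.6.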